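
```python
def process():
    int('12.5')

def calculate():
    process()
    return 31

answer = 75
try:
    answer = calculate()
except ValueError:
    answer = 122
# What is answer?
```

Step-by-step execution trace:
1. answer starts at 75.
2. try: `calculate()` calls `process()`.
3. `process()` evaluates `int('12.5')`, which raises ValueError; it propagates through calculate (uncaught).
4. `return 31` in calculate is not reached; the assignment to answer does not complete.
5. `except ValueError` matches → answer = 122.
Result: 122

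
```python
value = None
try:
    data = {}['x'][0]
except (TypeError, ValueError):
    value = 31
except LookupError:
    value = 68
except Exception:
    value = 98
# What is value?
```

Step-by-step execution trace:
1. `data = {}['x'][0]` raises KeyError.
2. `except (TypeError, ValueError)` does not match KeyError; skipped.
3. `except LookupError` matches (KeyError is a subclass of LookupError) → value = 68.
4. `except Exception` is not reached.
Result: 68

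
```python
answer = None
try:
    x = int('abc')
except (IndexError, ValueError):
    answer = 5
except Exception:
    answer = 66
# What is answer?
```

Step-by-step execution trace:
1. `x = int('abc')` raises ValueError.
2. `except (IndexError, ValueError)` matches (ValueError is in the tuple) → answer = 5.
3. `except Exception` is not reached.
Result: 5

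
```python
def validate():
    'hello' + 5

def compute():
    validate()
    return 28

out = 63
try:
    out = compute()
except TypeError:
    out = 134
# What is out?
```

Step-by-step execution trace:
1. out starts at 63.
2. try: `compute()` calls `validate()`.
3. `validate()` evaluates `'hello' + 5`, which raises TypeError; it propagates through compute (uncaught).
4. `return 28` in compute is not reached; the assignment to out does not complete.
5. `except TypeError` matches → out = 134.
Result: 134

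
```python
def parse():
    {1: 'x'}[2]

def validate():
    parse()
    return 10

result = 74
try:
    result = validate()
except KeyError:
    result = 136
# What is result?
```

Step-by-step execution trace:
1. result starts at 74.
2. try: `validate()` calls `parse()`.
3. `parse()` evaluates `{1: 'x'}[2]`, which raises KeyError; it propagates through validate (uncaught).
4. `return 10` in validate is not reached; the assignment to result does not complete.
5. `except KeyError` matches → result = 136.
Result: 136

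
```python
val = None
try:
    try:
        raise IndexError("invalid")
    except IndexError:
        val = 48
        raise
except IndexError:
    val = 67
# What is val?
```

Step-by-step execution trace:
1. Inner try: `raise IndexError("invalid")` raises IndexError.
2. Inner `except IndexError` matches → val = 48.
3. bare `raise` re-raises the same IndexError.
4. Outer `except IndexError` matches → val = 67.
Result: 67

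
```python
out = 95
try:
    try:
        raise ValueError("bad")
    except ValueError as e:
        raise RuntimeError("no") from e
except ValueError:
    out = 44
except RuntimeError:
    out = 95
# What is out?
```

Step-by-step execution trace:
1. Inner try raises ValueError; inner `except ValueError as e` catches it.
2. `raise RuntimeError(...) from e` raises RuntimeError (ValueError is attached as __cause__, but only RuntimeError is active).
3. Outer `except ValueError` does not match RuntimeError; skipped.
4. Outer `except RuntimeError` matches → out = 95.
Result: 95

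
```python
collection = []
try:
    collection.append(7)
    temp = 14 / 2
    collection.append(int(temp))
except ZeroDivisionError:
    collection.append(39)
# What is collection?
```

Step-by-step execution trace:
1. try: `collection.append(7)` → collection = [7].
2. `temp = 14 / 2` → temp = 7.0. No exception raised.
3. `collection.append(int(temp))` → collection = [7, 7].
4. `except ZeroDivisionError` is skipped (no exception was raised).
Result: [7, 7]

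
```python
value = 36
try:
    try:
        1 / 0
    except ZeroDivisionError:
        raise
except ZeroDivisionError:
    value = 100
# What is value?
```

Step-by-step execution trace:
1. Inner try: `1 / 0` raises ZeroDivisionError.
2. Inner `except ZeroDivisionError` matches; bare `raise` re-raises the same ZeroDivisionError.
3. Outer `except ZeroDivisionError` matches → value = 100.
Result: 100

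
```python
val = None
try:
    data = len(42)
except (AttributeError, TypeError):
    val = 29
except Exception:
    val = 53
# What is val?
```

Step-by-step execution trace:
1. `data = len(42)` raises TypeError.
2. `except (AttributeError, TypeError)` matches (TypeError is in the tuple) → val = 29.
3. `except Exception` is not reached.
Result: 29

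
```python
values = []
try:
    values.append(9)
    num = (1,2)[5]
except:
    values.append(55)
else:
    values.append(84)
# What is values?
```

Step-by-step execution trace:
1. try: `values.append(9)` → values = [9].
2. `num = (1,2)[5]` raises IndexError.
3. bare `except` matches → `values.append(55)` → values = [9, 55].
4. `else` is skipped (an exception was raised).
Result: [9, 55]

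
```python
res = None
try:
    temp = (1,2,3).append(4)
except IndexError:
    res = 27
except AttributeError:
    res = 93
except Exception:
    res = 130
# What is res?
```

Step-by-step execution trace:
1. `temp = (1,2,3).append(4)` raises AttributeError.
2. `except IndexError` does not match AttributeError; skipped.
3. `except AttributeError` matches → res = 93.
4. Remaining except clauses are skipped.
Result: 93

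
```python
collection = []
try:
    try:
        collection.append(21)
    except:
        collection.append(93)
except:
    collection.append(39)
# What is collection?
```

Step-by-step execution trace:
1. Inner try: `collection.append(21)` → collection = [21]. No exception raised.
2. Inner `except` is skipped.
3. Inner try completes normally; outer `except` is skipped.
Result: [21]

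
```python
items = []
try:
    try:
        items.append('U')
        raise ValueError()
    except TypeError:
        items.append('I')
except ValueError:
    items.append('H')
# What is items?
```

Step-by-step execution trace:
1. Inner try: `items.append('U')` → items = ['U'].
2. `raise ValueError()` raises ValueError.
3. Inner `except TypeError` does not match ValueError; exception propagates to outer try.
4. Outer `except ValueError` matches → `items.append('H')` → items = ['U', 'H'].
Result: ['U', 'H']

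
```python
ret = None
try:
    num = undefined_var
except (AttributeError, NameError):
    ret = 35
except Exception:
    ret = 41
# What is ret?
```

Step-by-step execution trace:
1. `num = undefined_var` raises NameError.
2. `except (AttributeError, NameError)` matches (NameError is in the tuple) → ret = 35.
3. `except Exception` is not reached.
Result: 35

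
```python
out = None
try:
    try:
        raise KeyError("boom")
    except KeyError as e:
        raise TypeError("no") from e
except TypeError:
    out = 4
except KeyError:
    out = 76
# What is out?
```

Step-by-step execution trace:
1. Inner try raises KeyError; inner `except KeyError as e` catches it.
2. `raise TypeError(...) from e` raises TypeError (KeyError is attached as __cause__, but only TypeError is active).
3. Outer `except TypeError` matches → out = 4.
4. `except KeyError` is not reached.
Result: 4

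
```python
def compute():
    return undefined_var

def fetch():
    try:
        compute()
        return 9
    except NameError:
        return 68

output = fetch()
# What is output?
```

Step-by-step execution trace:
1. `fetch()` calls `compute()`.
2. `compute()` evaluates `undefined_var`, which raises NameError; it propagates to the caller.
3. `return 9` is not reached.
4. `except NameError` in fetch matches → returns 68.
5. output = 68.
Result: 68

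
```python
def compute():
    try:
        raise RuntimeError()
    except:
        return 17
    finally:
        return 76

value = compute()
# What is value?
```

Step-by-step execution trace:
1. `compute()` enters try: `raise RuntimeError()` raises RuntimeError.
2. bare `except` matches → `return 17` sets pending return value 17.
3. Before returning, `finally: return 76` runs and overrides the pending return.
4. compute() returns 76 → value = 76.
Result: 76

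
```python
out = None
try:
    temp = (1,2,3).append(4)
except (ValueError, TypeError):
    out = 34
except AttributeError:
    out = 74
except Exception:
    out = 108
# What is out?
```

Step-by-step execution trace:
1. `temp = (1,2,3).append(4)` raises AttributeError.
2. `except (ValueError, TypeError)` does not match AttributeError; skipped.
3. `except AttributeError` matches (exact type match) → out = 74.
4. `except Exception` is not reached.
Result: 74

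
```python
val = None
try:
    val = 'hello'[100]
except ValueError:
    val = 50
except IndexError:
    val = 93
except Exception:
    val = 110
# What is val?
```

Step-by-step execution trace:
1. `val = 'hello'[100]` raises IndexError.
2. `except ValueError` does not match IndexError; skipped.
3. `except IndexError` matches → val = 93.
4. Remaining except clauses are skipped.
Result: 93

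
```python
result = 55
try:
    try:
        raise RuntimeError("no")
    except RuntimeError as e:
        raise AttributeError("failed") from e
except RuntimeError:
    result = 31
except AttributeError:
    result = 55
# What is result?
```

Step-by-step execution trace:
1. Inner try raises RuntimeError; inner `except RuntimeError as e` catches it.
2. `raise AttributeError(...) from e` raises AttributeError (RuntimeError is attached as __cause__, but only AttributeError is active).
3. Outer `except RuntimeError` does not match AttributeError; skipped.
4. Outer `except AttributeError` matches → result = 55.
Result: 55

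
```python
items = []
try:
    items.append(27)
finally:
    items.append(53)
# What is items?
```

Step-by-step execution trace:
1. try: `items.append(27)` → items = [27].
2. The try body completes without raising.
3. finally always runs: `items.append(53)` → items = [27, 53].
Result: [27, 53]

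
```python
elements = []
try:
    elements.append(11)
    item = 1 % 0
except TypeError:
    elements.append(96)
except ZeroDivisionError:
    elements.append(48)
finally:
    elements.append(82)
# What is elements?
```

Step-by-step execution trace:
1. try: `elements.append(11)` → elements = [11].
2. `item = 1 % 0` raises ZeroDivisionError.
3. `except TypeError` does not match ZeroDivisionError; skipped.
4. `except ZeroDivisionError` matches → `elements.append(48)` → elements = [11, 48].
5. finally always runs: `elements.append(82)` → elements = [11, 48, 82].
Result: [11, 48, 82]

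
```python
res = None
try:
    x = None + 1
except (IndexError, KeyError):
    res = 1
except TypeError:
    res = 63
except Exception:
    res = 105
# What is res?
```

Step-by-step execution trace:
1. `x = None + 1` raises TypeError.
2. `except (IndexError, KeyError)` does not match TypeError; skipped.
3. `except TypeError` matches (exact type match) → res = 63.
4. `except Exception` is not reached.
Result: 63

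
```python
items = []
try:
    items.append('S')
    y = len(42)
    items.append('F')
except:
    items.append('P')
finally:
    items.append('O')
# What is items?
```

Step-by-step execution trace:
1. try: `items.append('S')` → items = ['S'].
2. `y = len(42)` raises TypeError; `items.append('F')` is not reached.
3. bare `except` matches → `items.append('P')` → items = ['S', 'P'].
4. finally always runs: `items.append('O')` → items = ['S', 'P', 'O'].
Result: ['S', 'P', 'O']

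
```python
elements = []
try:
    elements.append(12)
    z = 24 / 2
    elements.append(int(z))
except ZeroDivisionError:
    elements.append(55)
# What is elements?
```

Step-by-step execution trace:
1. try: `elements.append(12)` → elements = [12].
2. `z = 24 / 2` → z = 12.0. No exception raised.
3. `elements.append(int(z))` → elements = [12, 12].
4. `except ZeroDivisionError` is skipped (no exception was raised).
Result: [12, 12]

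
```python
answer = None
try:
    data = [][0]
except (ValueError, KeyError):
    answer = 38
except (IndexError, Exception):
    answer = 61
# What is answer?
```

Step-by-step execution trace:
1. `data = [][0]` raises IndexError.
2. `except (ValueError, KeyError)` does not match IndexError; skipped.
3. `except (IndexError, Exception)` matches (IndexError is in the tuple) → answer = 61.
Result: 61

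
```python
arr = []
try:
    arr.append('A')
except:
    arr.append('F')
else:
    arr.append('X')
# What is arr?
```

Step-by-step execution trace:
1. try: `arr.append('A')` → arr = ['A']. No exception raised.
2. `except` is skipped.
3. `else` runs (try completed without exception): `arr.append('X')` → arr = ['A', 'X'].
Result: ['A', 'X']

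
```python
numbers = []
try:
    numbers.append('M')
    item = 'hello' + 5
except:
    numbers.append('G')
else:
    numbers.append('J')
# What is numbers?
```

Step-by-step execution trace:
1. try: `numbers.append('M')` → numbers = ['M'].
2. `item = 'hello' + 5` raises TypeError.
3. bare `except` matches → `numbers.append('G')` → numbers = ['M', 'G'].
4. `else` is skipped (an exception was raised).
Result: ['M', 'G']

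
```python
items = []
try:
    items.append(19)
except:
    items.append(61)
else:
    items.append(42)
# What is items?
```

Step-by-step execution trace:
1. try: `items.append(19)` → items = [19]. No exception raised.
2. `except` is skipped.
3. `else` runs (try completed without exception): `items.append(42)` → items = [19, 42].
Result: [19, 42]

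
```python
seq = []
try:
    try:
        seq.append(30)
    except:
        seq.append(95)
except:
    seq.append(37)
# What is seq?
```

Step-by-step execution trace:
1. Inner try: `seq.append(30)` → seq = [30]. No exception raised.
2. Inner `except` is skipped.
3. Inner try completes normally; outer `except` is skipped.
Result: [30]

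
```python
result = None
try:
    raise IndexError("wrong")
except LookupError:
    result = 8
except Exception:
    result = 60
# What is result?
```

Step-by-step execution trace:
1. `raise IndexError(...)` raises IndexError.
2. `except LookupError` matches (IndexError is a subclass of LookupError) → result = 8.
3. `except Exception` is not reached.
Result: 8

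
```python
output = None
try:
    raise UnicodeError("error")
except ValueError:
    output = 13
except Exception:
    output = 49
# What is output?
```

Step-by-step execution trace:
1. `raise UnicodeError(...)` raises UnicodeError.
2. `except ValueError` matches (UnicodeError is a subclass of ValueError) → output = 13.
3. `except Exception` is not reached.
Result: 13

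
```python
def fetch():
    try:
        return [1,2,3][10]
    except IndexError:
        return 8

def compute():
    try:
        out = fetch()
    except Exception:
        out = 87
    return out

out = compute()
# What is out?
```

Step-by-step execution trace:
1. `compute()` calls `fetch()`.
2. In fetch: `[1,2,3][10]` raises IndexError; `except IndexError` catches it → returns 8.
3. In compute: `out = fetch()` → out = 8. No exception reaches compute.
4. `except Exception` is skipped; compute returns 8.
5. out = 8.
Result: 8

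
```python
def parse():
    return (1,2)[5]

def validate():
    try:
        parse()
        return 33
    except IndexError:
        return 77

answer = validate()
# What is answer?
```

Step-by-step execution trace:
1. `validate()` calls `parse()`.
2. `parse()` evaluates `(1,2)[5]`, which raises IndexError; it propagates to the caller.
3. `return 33` is not reached.
4. `except IndexError` in validate matches → returns 77.
5. answer = 77.
Result: 77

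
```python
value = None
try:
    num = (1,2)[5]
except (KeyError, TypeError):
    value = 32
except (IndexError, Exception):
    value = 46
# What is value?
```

Step-by-step execution trace:
1. `num = (1,2)[5]` raises IndexError.
2. `except (KeyError, TypeError)` does not match IndexError; skipped.
3. `except (IndexError, Exception)` matches (IndexError is in the tuple) → value = 46.
Result: 46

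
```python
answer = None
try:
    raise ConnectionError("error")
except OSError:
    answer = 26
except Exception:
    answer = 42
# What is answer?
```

Step-by-step execution trace:
1. `raise ConnectionError(...)` raises ConnectionError.
2. `except OSError` matches (ConnectionError is a subclass of OSError) → answer = 26.
3. `except Exception` is not reached.
Result: 26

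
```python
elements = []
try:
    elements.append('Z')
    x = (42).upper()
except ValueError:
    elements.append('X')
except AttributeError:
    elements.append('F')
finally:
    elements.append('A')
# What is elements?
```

Step-by-step execution trace:
1. try: `elements.append('Z')` → elements = ['Z'].
2. `x = (42).upper()` raises AttributeError.
3. `except ValueError` does not match AttributeError; skipped.
4. `except AttributeError` matches → `elements.append('F')` → elements = ['Z', 'F'].
5. finally always runs: `elements.append('A')` → elements = ['Z', 'F', 'A'].
Result: ['Z', 'F', 'A']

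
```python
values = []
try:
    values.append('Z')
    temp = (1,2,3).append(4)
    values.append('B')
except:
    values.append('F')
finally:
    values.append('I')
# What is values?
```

Step-by-step execution trace:
1. try: `values.append('Z')` → values = ['Z'].
2. `temp = (1,2,3).append(4)` raises AttributeError; `values.append('B')` is not reached.
3. bare `except` matches → `values.append('F')` → values = ['Z', 'F'].
4. finally always runs: `values.append('I')` → values = ['Z', 'F', 'I'].
Result: ['Z', 'F', 'I']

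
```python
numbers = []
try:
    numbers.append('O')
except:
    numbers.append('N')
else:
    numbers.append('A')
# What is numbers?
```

Step-by-step execution trace:
1. try: `numbers.append('O')` → numbers = ['O']. No exception raised.
2. `except` is skipped.
3. `else` runs (try completed without exception): `numbers.append('A')` → numbers = ['O', 'A'].
Result: ['O', 'A']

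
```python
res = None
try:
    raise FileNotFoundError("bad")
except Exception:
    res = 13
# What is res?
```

Step-by-step execution trace:
1. `raise FileNotFoundError(...)` raises FileNotFoundError.
2. `except Exception` matches (FileNotFoundError is a subclass of Exception) → res = 13.
Result: 13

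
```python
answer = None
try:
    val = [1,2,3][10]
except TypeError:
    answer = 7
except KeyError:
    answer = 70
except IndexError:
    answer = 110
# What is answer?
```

Step-by-step execution trace:
1. `val = [1,2,3][10]` raises IndexError.
2. `except TypeError` does not match IndexError; skipped.
3. `except KeyError` does not match IndexError; skipped.
4. `except IndexError` matches → answer = 110.
Result: 110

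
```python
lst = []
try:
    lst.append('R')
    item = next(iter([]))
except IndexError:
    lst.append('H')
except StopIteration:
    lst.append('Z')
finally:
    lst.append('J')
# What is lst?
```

Step-by-step execution trace:
1. try: `lst.append('R')` → lst = ['R'].
2. `item = next(iter([]))` raises StopIteration.
3. `except IndexError` does not match StopIteration; skipped.
4. `except StopIteration` matches → `lst.append('Z')` → lst = ['R', 'Z'].
5. finally always runs: `lst.append('J')` → lst = ['R', 'Z', 'J'].
Result: ['R', 'Z', 'J']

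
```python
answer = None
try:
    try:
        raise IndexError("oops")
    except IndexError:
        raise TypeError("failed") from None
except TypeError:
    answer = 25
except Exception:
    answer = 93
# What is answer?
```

Step-by-step execution trace:
1. Inner try raises IndexError; inner `except IndexError` catches it.
2. `raise TypeError(...) from None` raises TypeError (from None suppresses __context__, but the active exception is still TypeError).
3. Outer `except TypeError` matches → answer = 25.
4. `except Exception` is not reached.
Result: 25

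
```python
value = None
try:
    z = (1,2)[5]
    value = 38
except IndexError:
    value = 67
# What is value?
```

Step-by-step execution trace:
1. `z = (1,2)[5]` raises IndexError.
2. `value = 38` is not reached.
3. `except IndexError` matches → value = 67.
Result: 67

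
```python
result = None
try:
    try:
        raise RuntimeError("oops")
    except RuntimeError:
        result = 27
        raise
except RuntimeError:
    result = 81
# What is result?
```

Step-by-step execution trace:
1. Inner try: `raise RuntimeError("oops")` raises RuntimeError.
2. Inner `except RuntimeError` matches → result = 27.
3. bare `raise` re-raises the same RuntimeError.
4. Outer `except RuntimeError` matches → result = 81.
Result: 81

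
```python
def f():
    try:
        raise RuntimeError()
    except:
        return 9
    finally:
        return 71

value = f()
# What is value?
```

Step-by-step execution trace:
1. `f()` enters try: `raise RuntimeError()` raises RuntimeError.
2. bare `except` matches → `return 9` sets pending return value 9.
3. Before returning, `finally: return 71` runs and overrides the pending return.
4. f() returns 71 → value = 71.
Result: 71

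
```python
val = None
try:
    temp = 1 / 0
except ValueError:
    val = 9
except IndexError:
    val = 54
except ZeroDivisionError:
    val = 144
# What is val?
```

Step-by-step execution trace:
1. `temp = 1 / 0` raises ZeroDivisionError.
2. `except ValueError` does not match ZeroDivisionError; skipped.
3. `except IndexError` does not match ZeroDivisionError; skipped.
4. `except ZeroDivisionError` matches → val = 144.
Result: 144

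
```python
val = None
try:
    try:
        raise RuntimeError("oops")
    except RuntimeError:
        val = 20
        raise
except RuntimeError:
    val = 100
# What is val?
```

Step-by-step execution trace:
1. Inner try: `raise RuntimeError("oops")` raises RuntimeError.
2. Inner `except RuntimeError` matches → val = 20.
3. bare `raise` re-raises the same RuntimeError.
4. Outer `except RuntimeError` matches → val = 100.
Result: 100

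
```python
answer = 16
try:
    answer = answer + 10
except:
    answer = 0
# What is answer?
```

Step-by-step execution trace:
1. answer starts at 16.
2. try: `answer = answer + 10` → answer = 26. No exception raised.
3. `except` is skipped.
Result: 26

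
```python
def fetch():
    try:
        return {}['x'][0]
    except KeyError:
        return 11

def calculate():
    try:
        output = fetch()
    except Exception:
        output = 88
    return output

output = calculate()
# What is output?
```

Step-by-step execution trace:
1. `calculate()` calls `fetch()`.
2. In fetch: `{}['x'][0]` raises KeyError; `except KeyError` catches it → returns 11.
3. In calculate: `output = fetch()` → output = 11. No exception reaches calculate.
4. `except Exception` is skipped; calculate returns 11.
5. output = 11.
Result: 11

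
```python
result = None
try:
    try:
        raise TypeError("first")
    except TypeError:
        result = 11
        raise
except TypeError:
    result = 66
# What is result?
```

Step-by-step execution trace:
1. Inner try: `raise TypeError("first")` raises TypeError.
2. Inner `except TypeError` matches → result = 11.
3. bare `raise` re-raises the same TypeError.
4. Outer `except TypeError` matches → result = 66.
Result: 66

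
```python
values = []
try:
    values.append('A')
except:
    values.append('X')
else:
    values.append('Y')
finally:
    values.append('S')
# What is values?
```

Step-by-step execution trace:
1. try: `values.append('A')` → values = ['A']. No exception raised.
2. `except` is skipped.
3. `else` runs: `values.append('Y')` → values = ['A', 'Y'].
4. `finally` always runs: `values.append('S')` → values = ['A', 'Y', 'S'].
Result: ['A', 'Y', 'S']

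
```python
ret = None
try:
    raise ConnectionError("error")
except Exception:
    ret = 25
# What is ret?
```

Step-by-step execution trace:
1. `raise ConnectionError(...)` raises ConnectionError.
2. `except Exception` matches (ConnectionError is a subclass of Exception) → ret = 25.
Result: 25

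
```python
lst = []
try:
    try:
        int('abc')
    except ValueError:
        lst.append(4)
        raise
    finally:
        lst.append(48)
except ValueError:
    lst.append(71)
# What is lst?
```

Step-by-step execution trace:
1. Inner try: `int('abc')` raises ValueError.
2. Inner `except ValueError` matches → `lst.append(4)` → lst = [4].
3. bare `raise` re-raises ValueError.
4. Inner `finally` runs during unwinding: `lst.append(48)` → lst = [4, 48].
5. Outer `except ValueError` matches → `lst.append(71)` → lst = [4, 48, 71].
Result: [4, 48, 71]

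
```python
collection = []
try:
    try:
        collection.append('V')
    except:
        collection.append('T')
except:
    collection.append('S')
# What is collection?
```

Step-by-step execution trace:
1. Inner try: `collection.append('V')` → collection = ['V']. No exception raised.
2. Inner `except` is skipped.
3. Inner try completes normally; outer `except` is skipped.
Result: ['V']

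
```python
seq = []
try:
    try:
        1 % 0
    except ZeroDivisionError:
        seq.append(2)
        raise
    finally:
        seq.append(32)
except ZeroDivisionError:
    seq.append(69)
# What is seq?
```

Step-by-step execution trace:
1. Inner try: `1 % 0` raises ZeroDivisionError.
2. Inner `except ZeroDivisionError` matches → `seq.append(2)` → seq = [2].
3. bare `raise` re-raises ZeroDivisionError.
4. Inner `finally` runs during unwinding: `seq.append(32)` → seq = [2, 32].
5. Outer `except ZeroDivisionError` matches → `seq.append(69)` → seq = [2, 32, 69].
Result: [2, 32, 69]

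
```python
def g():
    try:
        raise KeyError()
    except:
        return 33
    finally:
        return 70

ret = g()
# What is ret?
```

Step-by-step execution trace:
1. `g()` enters try: `raise KeyError()` raises KeyError.
2. bare `except` matches → `return 33` sets pending return value 33.
3. Before returning, `finally: return 70` runs and overrides the pending return.
4. g() returns 70 → ret = 70.
Result: 70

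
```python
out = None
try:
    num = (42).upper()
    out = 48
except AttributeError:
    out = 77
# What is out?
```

Step-by-step execution trace:
1. `num = (42).upper()` raises AttributeError.
2. `out = 48` is not reached.
3. `except AttributeError` matches → out = 77.
Result: 77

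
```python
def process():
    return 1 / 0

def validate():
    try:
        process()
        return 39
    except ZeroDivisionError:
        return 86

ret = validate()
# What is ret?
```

Step-by-step execution trace:
1. `validate()` calls `process()`.
2. `process()` evaluates `1 / 0`, which raises ZeroDivisionError; it propagates to the caller.
3. `return 39` is not reached.
4. `except ZeroDivisionError` in validate matches → returns 86.
5. ret = 86.
Result: 86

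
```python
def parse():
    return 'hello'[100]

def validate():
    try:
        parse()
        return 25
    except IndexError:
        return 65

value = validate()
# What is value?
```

Step-by-step execution trace:
1. `validate()` calls `parse()`.
2. `parse()` evaluates `'hello'[100]`, which raises IndexError; it propagates to the caller.
3. `return 25` is not reached.
4. `except IndexError` in validate matches → returns 65.
5. value = 65.
Result: 65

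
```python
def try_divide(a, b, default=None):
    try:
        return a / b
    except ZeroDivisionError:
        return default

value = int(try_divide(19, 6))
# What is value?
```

Step-by-step execution trace:
1. `try_divide(19, 6)` enters try: `return 19 / 6` → returns 3.1666666666666665. No exception raised.
2. `except ZeroDivisionError` is skipped.
3. `int(3.1666666666666665)` → 3 → value = 3.
Result: 3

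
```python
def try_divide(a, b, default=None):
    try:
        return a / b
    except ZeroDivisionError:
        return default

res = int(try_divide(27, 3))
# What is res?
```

Step-by-step execution trace:
1. `try_divide(27, 3)` enters try: `return 27 / 3` → returns 9.0. No exception raised.
2. `except ZeroDivisionError` is skipped.
3. `int(9.0)` → 9 → res = 9.
Result: 9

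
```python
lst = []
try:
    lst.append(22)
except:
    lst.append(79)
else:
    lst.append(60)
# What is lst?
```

Step-by-step execution trace:
1. try: `lst.append(22)` → lst = [22]. No exception raised.
2. `except` is skipped.
3. `else` runs (try completed without exception): `lst.append(60)` → lst = [22, 60].
Result: [22, 60]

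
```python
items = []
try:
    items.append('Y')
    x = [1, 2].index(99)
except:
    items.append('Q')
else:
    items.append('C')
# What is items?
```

Step-by-step execution trace:
1. try: `items.append('Y')` → items = ['Y'].
2. `x = [1, 2].index(99)` raises ValueError.
3. bare `except` matches → `items.append('Q')` → items = ['Y', 'Q'].
4. `else` is skipped (an exception was raised).
Result: ['Y', 'Q']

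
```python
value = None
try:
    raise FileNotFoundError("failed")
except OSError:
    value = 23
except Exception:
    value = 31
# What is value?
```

Step-by-step execution trace:
1. `raise FileNotFoundError(...)` raises FileNotFoundError.
2. `except OSError` matches (FileNotFoundError is a subclass of OSError) → value = 23.
3. `except Exception` is not reached.
Result: 23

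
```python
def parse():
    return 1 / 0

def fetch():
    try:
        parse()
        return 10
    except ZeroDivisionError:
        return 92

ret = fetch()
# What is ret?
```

Step-by-step execution trace:
1. `fetch()` calls `parse()`.
2. `parse()` evaluates `1 / 0`, which raises ZeroDivisionError; it propagates to the caller.
3. `return 10` is not reached.
4. `except ZeroDivisionError` in fetch matches → returns 92.
5. ret = 92.
Result: 92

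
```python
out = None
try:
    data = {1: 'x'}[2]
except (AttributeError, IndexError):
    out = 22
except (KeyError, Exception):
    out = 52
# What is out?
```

Step-by-step execution trace:
1. `data = {1: 'x'}[2]` raises KeyError.
2. `except (AttributeError, IndexError)` does not match KeyError; skipped.
3. `except (KeyError, Exception)` matches (KeyError is in the tuple) → out = 52.
Result: 52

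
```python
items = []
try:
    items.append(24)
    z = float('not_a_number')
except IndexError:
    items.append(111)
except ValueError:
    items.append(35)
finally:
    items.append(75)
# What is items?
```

Step-by-step execution trace:
1. try: `items.append(24)` → items = [24].
2. `z = float('not_a_number')` raises ValueError.
3. `except IndexError` does not match ValueError; skipped.
4. `except ValueError` matches → `items.append(35)` → items = [24, 35].
5. finally always runs: `items.append(75)` → items = [24, 35, 75].
Result: [24, 35, 75]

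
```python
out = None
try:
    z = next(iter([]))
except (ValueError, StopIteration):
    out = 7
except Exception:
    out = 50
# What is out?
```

Step-by-step execution trace:
1. `z = next(iter([]))` raises StopIteration.
2. `except (ValueError, StopIteration)` matches (StopIteration is in the tuple) → out = 7.
3. `except Exception` is not reached.
Result: 7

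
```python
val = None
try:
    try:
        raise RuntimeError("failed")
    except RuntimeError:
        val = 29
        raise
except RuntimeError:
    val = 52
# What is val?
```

Step-by-step execution trace:
1. Inner try: `raise RuntimeError("failed")` raises RuntimeError.
2. Inner `except RuntimeError` matches → val = 29.
3. bare `raise` re-raises the same RuntimeError.
4. Outer `except RuntimeError` matches → val = 52.
Result: 52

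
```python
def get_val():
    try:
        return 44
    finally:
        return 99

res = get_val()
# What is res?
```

Step-by-step execution trace:
1. `get_val()` enters try: `return 44` sets pending return value 44.
2. Before returning, `finally: return 99` runs and overrides the pending return.
3. get_val() returns 99 → res = 99.
Result: 99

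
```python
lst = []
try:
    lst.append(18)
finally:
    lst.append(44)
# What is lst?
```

Step-by-step execution trace:
1. try: `lst.append(18)` → lst = [18].
2. The try body completes without raising.
3. finally always runs: `lst.append(44)` → lst = [18, 44].
Result: [18, 44]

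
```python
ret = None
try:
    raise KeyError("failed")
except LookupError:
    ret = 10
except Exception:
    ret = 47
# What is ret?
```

Step-by-step execution trace:
1. `raise KeyError(...)` raises KeyError.
2. `except LookupError` matches (KeyError is a subclass of LookupError) → ret = 10.
3. `except Exception` is not reached.
Result: 10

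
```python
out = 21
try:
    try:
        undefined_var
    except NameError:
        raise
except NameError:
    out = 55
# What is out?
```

Step-by-step execution trace:
1. Inner try: `undefined_var` raises NameError.
2. Inner `except NameError` matches; bare `raise` re-raises the same NameError.
3. Outer `except NameError` matches → out = 55.
Result: 55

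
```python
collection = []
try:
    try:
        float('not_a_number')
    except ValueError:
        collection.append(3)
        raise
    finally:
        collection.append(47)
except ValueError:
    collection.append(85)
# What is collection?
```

Step-by-step execution trace:
1. Inner try: `float('not_a_number')` raises ValueError.
2. Inner `except ValueError` matches → `collection.append(3)` → collection = [3].
3. bare `raise` re-raises ValueError.
4. Inner `finally` runs during unwinding: `collection.append(47)` → collection = [3, 47].
5. Outer `except ValueError` matches → `collection.append(85)` → collection = [3, 47, 85].
Result: [3, 47, 85]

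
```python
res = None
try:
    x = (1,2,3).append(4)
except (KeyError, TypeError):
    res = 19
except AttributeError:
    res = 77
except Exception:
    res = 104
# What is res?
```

Step-by-step execution trace:
1. `x = (1,2,3).append(4)` raises AttributeError.
2. `except (KeyError, TypeError)` does not match AttributeError; skipped.
3. `except AttributeError` matches (exact type match) → res = 77.
4. `except Exception` is not reached.
Result: 77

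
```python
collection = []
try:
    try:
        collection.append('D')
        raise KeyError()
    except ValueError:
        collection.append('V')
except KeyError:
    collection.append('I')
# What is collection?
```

Step-by-step execution trace:
1. Inner try: `collection.append('D')` → collection = ['D'].
2. `raise KeyError()` raises KeyError.
3. Inner `except ValueError` does not match KeyError; exception propagates to outer try.
4. Outer `except KeyError` matches → `collection.append('I')` → collection = ['D', 'I'].
Result: ['D', 'I']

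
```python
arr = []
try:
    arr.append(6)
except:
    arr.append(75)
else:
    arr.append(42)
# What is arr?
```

Step-by-step execution trace:
1. try: `arr.append(6)` → arr = [6]. No exception raised.
2. `except` is skipped.
3. `else` runs (try completed without exception): `arr.append(42)` → arr = [6, 42].
Result: [6, 42]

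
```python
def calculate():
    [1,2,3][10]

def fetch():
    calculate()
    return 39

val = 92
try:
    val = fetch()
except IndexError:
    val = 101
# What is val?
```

Step-by-step execution trace:
1. val starts at 92.
2. try: `fetch()` calls `calculate()`.
3. `calculate()` evaluates `[1,2,3][10]`, which raises IndexError; it propagates through fetch (uncaught).
4. `return 39` in fetch is not reached; the assignment to val does not complete.
5. `except IndexError` matches → val = 101.
Result: 101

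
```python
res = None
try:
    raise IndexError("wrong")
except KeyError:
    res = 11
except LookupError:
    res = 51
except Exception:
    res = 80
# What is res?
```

Step-by-step execution trace:
1. `raise IndexError(...)` raises IndexError.
2. `except KeyError` does not match (IndexError is not a subclass of KeyError); skipped.
3. `except LookupError` matches (IndexError is a subclass of LookupError) → res = 51.
4. `except Exception` is not reached.
Result: 51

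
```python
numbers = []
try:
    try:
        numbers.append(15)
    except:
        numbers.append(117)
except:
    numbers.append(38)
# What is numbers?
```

Step-by-step execution trace:
1. Inner try: `numbers.append(15)` → numbers = [15]. No exception raised.
2. Inner `except` is skipped.
3. Inner try completes normally; outer `except` is skipped.
Result: [15]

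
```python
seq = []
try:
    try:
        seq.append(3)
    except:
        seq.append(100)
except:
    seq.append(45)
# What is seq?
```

Step-by-step execution trace:
1. Inner try: `seq.append(3)` → seq = [3]. No exception raised.
2. Inner `except` is skipped.
3. Inner try completes normally; outer `except` is skipped.
Result: [3]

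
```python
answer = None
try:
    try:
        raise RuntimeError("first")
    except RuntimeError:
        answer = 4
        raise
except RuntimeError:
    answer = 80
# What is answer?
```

Step-by-step execution trace:
1. Inner try: `raise RuntimeError("first")` raises RuntimeError.
2. Inner `except RuntimeError` matches → answer = 4.
3. bare `raise` re-raises the same RuntimeError.
4. Outer `except RuntimeError` matches → answer = 80.
Result: 80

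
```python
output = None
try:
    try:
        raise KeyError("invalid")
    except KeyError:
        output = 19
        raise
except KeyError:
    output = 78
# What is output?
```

Step-by-step execution trace:
1. Inner try: `raise KeyError("invalid")` raises KeyError.
2. Inner `except KeyError` matches → output = 19.
3. bare `raise` re-raises the same KeyError.
4. Outer `except KeyError` matches → output = 78.
Result: 78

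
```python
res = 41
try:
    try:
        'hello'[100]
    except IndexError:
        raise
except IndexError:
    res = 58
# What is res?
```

Step-by-step execution trace:
1. Inner try: `'hello'[100]` raises IndexError.
2. Inner `except IndexError` matches; bare `raise` re-raises the same IndexError.
3. Outer `except IndexError` matches → res = 58.
Result: 58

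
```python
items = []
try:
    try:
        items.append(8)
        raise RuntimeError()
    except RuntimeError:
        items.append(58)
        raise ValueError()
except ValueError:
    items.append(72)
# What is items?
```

Step-by-step execution trace:
1. Inner try: `items.append(8)` → items = [8].
2. `raise RuntimeError()` raises RuntimeError.
3. Inner `except RuntimeError` matches → `items.append(58)` → items = [8, 58].
4. `raise ValueError()` raises ValueError; propagates to outer try.
5. Outer `except ValueError` matches → `items.append(72)` → items = [8, 58, 72].
Result: [8, 58, 72]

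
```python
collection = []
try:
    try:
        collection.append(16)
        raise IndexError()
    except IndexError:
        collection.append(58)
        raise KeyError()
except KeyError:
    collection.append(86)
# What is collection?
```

Step-by-step execution trace:
1. Inner try: `collection.append(16)` → collection = [16].
2. `raise IndexError()` raises IndexError.
3. Inner `except IndexError` matches → `collection.append(58)` → collection = [16, 58].
4. `raise KeyError()` raises KeyError; propagates to outer try.
5. Outer `except KeyError` matches → `collection.append(86)` → collection = [16, 58, 86].
Result: [16, 58, 86]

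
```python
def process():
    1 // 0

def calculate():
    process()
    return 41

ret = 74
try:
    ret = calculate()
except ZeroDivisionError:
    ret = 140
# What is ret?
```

Step-by-step execution trace:
1. ret starts at 74.
2. try: `calculate()` calls `process()`.
3. `process()` evaluates `1 // 0`, which raises ZeroDivisionError; it propagates through calculate (uncaught).
4. `return 41` in calculate is not reached; the assignment to ret does not complete.
5. `except ZeroDivisionError` matches → ret = 140.
Result: 140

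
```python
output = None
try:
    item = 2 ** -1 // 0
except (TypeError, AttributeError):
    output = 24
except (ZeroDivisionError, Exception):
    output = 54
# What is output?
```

Step-by-step execution trace:
1. `item = 2 ** -1 // 0` raises ZeroDivisionError.
2. `except (TypeError, AttributeError)` does not match ZeroDivisionError; skipped.
3. `except (ZeroDivisionError, Exception)` matches (ZeroDivisionError is in the tuple) → output = 54.
Result: 54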